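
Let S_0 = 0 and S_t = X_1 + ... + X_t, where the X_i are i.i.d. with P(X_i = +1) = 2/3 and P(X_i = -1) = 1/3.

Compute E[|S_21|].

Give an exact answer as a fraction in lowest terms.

Answer: 8406308099/1162261467

Derivation:
S_21 takes values m ≡ 1 (mod 2) with |m| ≤ 21; P(S_21=m) = C(21,(21+m)/2) · (2/3)^((21+m)/2) · (1/3)^((21-m)/2).
Distribution: P(S=-21)=1/10460353203, P(S=-19)=14/3486784401, P(S=-17)=280/3486784401, P(S=-15)=10640/10460353203, P(S=-13)=10640/1162261467, P(S=-11)=72352/1162261467, P(S=-9)=1157632/3486784401, P(S=-7)=1653760/1162261467, P(S=-5)=5788160/1162261467, P(S=-3)=150492160/10460353203, P(S=-1)=120393728/3486784401, P(S=1)=240787456/3486784401, P(S=3)=1203937280/10460353203, P(S=5)=185221120/1162261467, P(S=7)=211681280/1162261467, P(S=9)=592707584/3486784401, P(S=11)=148176896/1162261467, P(S=13)=87162880/1162261467, P(S=15)=348651520/10460353203, P(S=17)=36700160/3486784401, P(S=19)=7340032/3486784401, P(S=21)=2097152/10460353203
E[|S_21|] = Σ_m |m|·P(S_21=m) = 8406308099/1162261467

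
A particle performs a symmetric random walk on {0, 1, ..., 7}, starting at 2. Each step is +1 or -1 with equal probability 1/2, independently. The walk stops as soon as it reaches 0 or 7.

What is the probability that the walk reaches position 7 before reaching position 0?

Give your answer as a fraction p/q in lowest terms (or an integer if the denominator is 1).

Answer: 2/7

Derivation:
Symmetric walk (p = 1/2): the harmonic-function argument gives P(hit 7 before 0 | start at 2) = a/N.
P = 2/7 = 2/7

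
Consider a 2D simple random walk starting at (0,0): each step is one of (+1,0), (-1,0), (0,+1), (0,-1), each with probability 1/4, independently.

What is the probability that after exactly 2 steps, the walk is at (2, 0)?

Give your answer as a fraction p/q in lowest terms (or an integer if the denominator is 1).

Let h be the number of horizontal steps (so 2-h are vertical). To end at (2,0) need (h+2)/2 right-steps and ((2-h)+0)/2 up-steps.
Sum over h with 2 ≤ h ≤ 2, h ≡ 0 (mod 2), 2-h ≡ 0 (mod 2):
h=2: C(2,2)·C(2,2)·C(0,0) = 1·1·1 = 1
Total favorable: 1
Total paths: 4^2 = 16
P = 1/16 = 1/16

Answer: 1/16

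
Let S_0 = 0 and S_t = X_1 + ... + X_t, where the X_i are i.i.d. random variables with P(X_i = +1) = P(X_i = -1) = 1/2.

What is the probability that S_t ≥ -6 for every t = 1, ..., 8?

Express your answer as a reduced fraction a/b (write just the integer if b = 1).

Let f(t,s) = #length-t paths at position s with S_1..S_t all ≥ -6.
f(t,s) = f(t-1,s-1) + f(t-1,s+1) for s ≥ -6; f(t,s) = 0 for s < -6.
t=0: f(0,0)=1
t=1: f(1,-1)=1 f(1,1)=1
t=2: f(2,-2)=1 f(2,0)=2 f(2,2)=1
t=3: f(3,-3)=1 f(3,-1)=3 f(3,1)=3 f(3,3)=1
t=4: f(4,-4)=1 f(4,-2)=4 f(4,0)=6 f(4,2)=4 f(4,4)=1
t=5: f(5,-5)=1 f(5,-3)=5 f(5,-1)=10 f(5,1)=10 f(5,3)=5 f(5,5)=1
t=6: f(6,-6)=1 f(6,-4)=6 f(6,-2)=15 f(6,0)=20 f(6,2)=15 f(6,4)=6 f(6,6)=1
t=7: f(7,-5)=7 f(7,-3)=21 f(7,-1)=35 f(7,1)=35 f(7,3)=21 f(7,5)=7 f(7,7)=1
t=8: f(8,-6)=7 f(8,-4)=28 f(8,-2)=56 f(8,0)=70 f(8,2)=56 f(8,4)=28 f(8,6)=8 f(8,8)=1
Σ_s f(8,s) = 254
P = 254/256 = 127/128

Answer: 127/128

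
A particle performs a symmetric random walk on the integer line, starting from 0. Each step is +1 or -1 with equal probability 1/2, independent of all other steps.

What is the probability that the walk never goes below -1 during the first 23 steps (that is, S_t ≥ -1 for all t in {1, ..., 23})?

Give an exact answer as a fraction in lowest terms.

Let f(t,s) = #length-t paths at position s with S_1..S_t all ≥ -1.
f(t,s) = f(t-1,s-1) + f(t-1,s+1) for s ≥ -1; f(t,s) = 0 for s < -1.
t=0: f(0,0)=1
t=1: f(1,-1)=1 f(1,1)=1
t=2: f(2,0)=2 f(2,2)=1
t=3: f(3,-1)=2 f(3,1)=3 f(3,3)=1
t=4: f(4,0)=5 f(4,2)=4 f(4,4)=1
t=5: f(5,-1)=5 f(5,1)=9 f(5,3)=5 f(5,5)=1
t=6: f(6,0)=14 f(6,2)=14 f(6,4)=6 f(6,6)=1
t=7: f(7,-1)=14 f(7,1)=28 f(7,3)=20 f(7,5)=7 f(7,7)=1
t=8: f(8,0)=42 f(8,2)=48 f(8,4)=27 f(8,6)=8 f(8,8)=1
t=9: f(9,-1)=42 f(9,1)=90 f(9,3)=75 f(9,5)=35 f(9,7)=9 f(9,9)=1
t=10: f(10,0)=132 f(10,2)=165 f(10,4)=110 f(10,6)=44 f(10,8)=10 f(10,10)=1
t=11: f(11,-1)=132 f(11,1)=297 f(11,3)=275 f(11,5)=154 f(11,7)=54 f(11,9)=11 f(11,11)=1
t=12: f(12,0)=429 f(12,2)=572 f(12,4)=429 f(12,6)=208 f(12,8)=65 f(12,10)=12 f(12,12)=1
t=13: f(13,-1)=429 f(13,1)=1001 f(13,3)=1001 f(13,5)=637 f(13,7)=273 f(13,9)=77 f(13,11)=13 f(13,13)=1
t=14: f(14,0)=1430 f(14,2)=2002 f(14,4)=1638 f(14,6)=910 f(14,8)=350 f(14,10)=90 f(14,12)=14 f(14,14)=1
t=15: f(15,-1)=1430 f(15,1)=3432 f(15,3)=3640 f(15,5)=2548 f(15,7)=1260 f(15,9)=440 f(15,11)=104 f(15,13)=15 f(15,15)=1
t=16: f(16,0)=4862 f(16,2)=7072 f(16,4)=6188 f(16,6)=3808 f(16,8)=1700 f(16,10)=544 f(16,12)=119 f(16,14)=16 f(16,16)=1
t=17: f(17,-1)=4862 f(17,1)=11934 f(17,3)=13260 f(17,5)=9996 f(17,7)=5508 f(17,9)=2244 f(17,11)=663 f(17,13)=135 f(17,15)=17 f(17,17)=1
t=18: f(18,0)=16796 f(18,2)=25194 f(18,4)=23256 f(18,6)=15504 f(18,8)=7752 f(18,10)=2907 f(18,12)=798 f(18,14)=152 f(18,16)=18 f(18,18)=1
t=19: f(19,-1)=16796 f(19,1)=41990 f(19,3)=48450 f(19,5)=38760 f(19,7)=23256 f(19,9)=10659 f(19,11)=3705 f(19,13)=950 f(19,15)=170 f(19,17)=19 f(19,19)=1
t=20: f(20,0)=58786 f(20,2)=90440 f(20,4)=87210 f(20,6)=62016 f(20,8)=33915 f(20,10)=14364 f(20,12)=4655 f(20,14)=1120 f(20,16)=189 f(20,18)=20 f(20,20)=1
t=21: f(21,-1)=58786 f(21,1)=149226 f(21,3)=177650 f(21,5)=149226 f(21,7)=95931 f(21,9)=48279 f(21,11)=19019 f(21,13)=5775 f(21,15)=1309 f(21,17)=209 f(21,19)=21 f(21,21)=1
t=22: f(22,0)=208012 f(22,2)=326876 f(22,4)=326876 f(22,6)=245157 f(22,8)=144210 f(22,10)=67298 f(22,12)=24794 f(22,14)=7084 f(22,16)=1518 f(22,18)=230 f(22,20)=22 f(22,22)=1
t=23: f(23,-1)=208012 f(23,1)=534888 f(23,3)=653752 f(23,5)=572033 f(23,7)=389367 f(23,9)=211508 f(23,11)=92092 f(23,13)=31878 f(23,15)=8602 f(23,17)=1748 f(23,19)=252 f(23,21)=23 f(23,23)=1
Σ_s f(23,s) = 2704156
P = 2704156/8388608 = 676039/2097152

Answer: 676039/2097152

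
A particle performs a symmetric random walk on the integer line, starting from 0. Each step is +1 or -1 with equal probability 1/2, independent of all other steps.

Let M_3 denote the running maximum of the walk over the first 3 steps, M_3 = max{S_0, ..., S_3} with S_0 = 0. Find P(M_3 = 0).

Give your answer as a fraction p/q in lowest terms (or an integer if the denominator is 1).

Let M_3 = max(S_0,...,S_3). Use the reflection principle: for j ≥ 1, #{paths with M_3 ≥ j} = #{S_3 ≥ j} + #{S_3 ≥ j+1}.
P(M_3 ≥ 0) = 1 since S_0 = 0, so #{M_3 ≥ 0} = 8.
#{M_3 ≥ 1} = #{S_3 ≥ 1} + #{S_3 ≥ 2} = 4 + 1 = 5.
#{M_3 = 0} = 8 - 5 = 3.
P(M_3 = 0) = 3/8 = 3/8

Answer: 3/8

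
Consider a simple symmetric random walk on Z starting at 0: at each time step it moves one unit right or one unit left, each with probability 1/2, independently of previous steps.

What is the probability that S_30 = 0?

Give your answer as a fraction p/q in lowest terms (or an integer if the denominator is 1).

To return to 0 after 30 steps: need exactly 15 steps of +1 and 15 of -1.
Favorable paths: C(30,15) = 155117520
Total paths: 2^30 = 1073741824
P = 155117520/1073741824 = 9694845/67108864

Answer: 9694845/67108864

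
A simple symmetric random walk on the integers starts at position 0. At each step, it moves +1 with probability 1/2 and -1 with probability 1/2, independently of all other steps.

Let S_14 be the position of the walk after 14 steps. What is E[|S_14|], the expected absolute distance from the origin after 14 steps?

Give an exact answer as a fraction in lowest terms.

S_14 takes values m ≡ 0 (mod 2) with |m| ≤ 14; P(S_14=m) = C(14,(14+m)/2)/2^14.
Total paths: 2^14 = 16384
Distribution: P(S=-14)=1/16384, P(S=-12)=14/16384, P(S=-10)=91/16384, P(S=-8)=364/16384, P(S=-6)=1001/16384, P(S=-4)=2002/16384, P(S=-2)=3003/16384, P(S=0)=3432/16384, P(S=2)=3003/16384, P(S=4)=2002/16384, P(S=6)=1001/16384, P(S=8)=364/16384, P(S=10)=91/16384, P(S=12)=14/16384, P(S=14)=1/16384
E[|S_14|] = Σ_m |m|·P(S_14=m) = 48048/16384 = 3003/1024

Answer: 3003/1024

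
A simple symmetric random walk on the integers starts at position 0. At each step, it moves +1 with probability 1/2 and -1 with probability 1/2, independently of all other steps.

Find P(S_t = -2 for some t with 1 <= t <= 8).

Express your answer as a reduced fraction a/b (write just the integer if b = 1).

Answer: 65/128

Derivation:
Count via complement. Let g(t,s) = #length-t paths at position s with S_1..S_t all ≠ -2.
g(t,s) = g(t-1,s-1) + g(t-1,s+1) for s ≠ -2; g(t,-2) = 0.
t=0: g(0,0)=1
t=1: g(1,-1)=1 g(1,1)=1
t=2: g(2,0)=2 g(2,2)=1
t=3: g(3,-1)=2 g(3,1)=3 g(3,3)=1
t=4: g(4,0)=5 g(4,2)=4 g(4,4)=1
t=5: g(5,-1)=5 g(5,1)=9 g(5,3)=5 g(5,5)=1
t=6: g(6,0)=14 g(6,2)=14 g(6,4)=6 g(6,6)=1
t=7: g(7,-1)=14 g(7,1)=28 g(7,3)=20 g(7,5)=7 g(7,7)=1
t=8: g(8,0)=42 g(8,2)=48 g(8,4)=27 g(8,6)=8 g(8,8)=1
Paths never hitting -2: Σ_s g(8,s) = 126
Paths hitting -2: 2^8 - 126 = 130
P = 130/256 = 65/128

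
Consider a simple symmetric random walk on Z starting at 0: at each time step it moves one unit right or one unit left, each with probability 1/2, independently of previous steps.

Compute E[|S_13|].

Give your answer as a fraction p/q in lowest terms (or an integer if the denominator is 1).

Answer: 3003/1024

Derivation:
S_13 takes values m ≡ 1 (mod 2) with |m| ≤ 13; P(S_13=m) = C(13,(13+m)/2)/2^13.
Total paths: 2^13 = 8192
Distribution: P(S=-13)=1/8192, P(S=-11)=13/8192, P(S=-9)=78/8192, P(S=-7)=286/8192, P(S=-5)=715/8192, P(S=-3)=1287/8192, P(S=-1)=1716/8192, P(S=1)=1716/8192, P(S=3)=1287/8192, P(S=5)=715/8192, P(S=7)=286/8192, P(S=9)=78/8192, P(S=11)=13/8192, P(S=13)=1/8192
E[|S_13|] = Σ_m |m|·P(S_13=m) = 24024/8192 = 3003/1024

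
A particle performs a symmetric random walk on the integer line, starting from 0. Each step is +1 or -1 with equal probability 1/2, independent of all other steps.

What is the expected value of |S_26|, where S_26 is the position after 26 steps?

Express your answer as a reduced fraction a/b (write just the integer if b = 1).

Answer: 16900975/4194304

Derivation:
S_26 takes values m ≡ 0 (mod 2) with |m| ≤ 26; P(S_26=m) = C(26,(26+m)/2)/2^26.
Total paths: 2^26 = 67108864
Distribution: P(S=-26)=1/67108864, P(S=-24)=26/67108864, P(S=-22)=325/67108864, P(S=-20)=2600/67108864, P(S=-18)=14950/67108864, P(S=-16)=65780/67108864, P(S=-14)=230230/67108864, P(S=-12)=657800/67108864, P(S=-10)=1562275/67108864, P(S=-8)=3124550/67108864, P(S=-6)=5311735/67108864, P(S=-4)=7726160/67108864, P(S=-2)=9657700/67108864, P(S=0)=10400600/67108864, P(S=2)=9657700/67108864, P(S=4)=7726160/67108864, P(S=6)=5311735/67108864, P(S=8)=3124550/67108864, P(S=10)=1562275/67108864, P(S=12)=657800/67108864, P(S=14)=230230/67108864, P(S=16)=65780/67108864, P(S=18)=14950/67108864, P(S=20)=2600/67108864, P(S=22)=325/67108864, P(S=24)=26/67108864, P(S=26)=1/67108864
E[|S_26|] = Σ_m |m|·P(S_26=m) = 270415600/67108864 = 16900975/4194304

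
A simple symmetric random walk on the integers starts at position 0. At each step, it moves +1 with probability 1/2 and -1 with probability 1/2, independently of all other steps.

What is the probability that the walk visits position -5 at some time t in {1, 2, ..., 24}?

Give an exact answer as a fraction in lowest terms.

Answer: 1289565/4194304

Derivation:
Count via complement. Let g(t,s) = #length-t paths at position s with S_1..S_t all ≠ -5.
g(t,s) = g(t-1,s-1) + g(t-1,s+1) for s ≠ -5; g(t,-5) = 0.
t=0: g(0,0)=1
t=1: g(1,-1)=1 g(1,1)=1
t=2: g(2,-2)=1 g(2,0)=2 g(2,2)=1
t=3: g(3,-3)=1 g(3,-1)=3 g(3,1)=3 g(3,3)=1
t=4: g(4,-4)=1 g(4,-2)=4 g(4,0)=6 g(4,2)=4 g(4,4)=1
t=5: g(5,-3)=5 g(5,-1)=10 g(5,1)=10 g(5,3)=5 g(5,5)=1
t=6: g(6,-4)=5 g(6,-2)=15 g(6,0)=20 g(6,2)=15 g(6,4)=6 g(6,6)=1
t=7: g(7,-3)=20 g(7,-1)=35 g(7,1)=35 g(7,3)=21 g(7,5)=7 g(7,7)=1
t=8: g(8,-4)=20 g(8,-2)=55 g(8,0)=70 g(8,2)=56 g(8,4)=28 g(8,6)=8 g(8,8)=1
t=9: g(9,-3)=75 g(9,-1)=125 g(9,1)=126 g(9,3)=84 g(9,5)=36 g(9,7)=9 g(9,9)=1
t=10: g(10,-4)=75 g(10,-2)=200 g(10,0)=251 g(10,2)=210 g(10,4)=120 g(10,6)=45 g(10,8)=10 g(10,10)=1
t=11: g(11,-3)=275 g(11,-1)=451 g(11,1)=461 g(11,3)=330 g(11,5)=165 g(11,7)=55 g(11,9)=11 g(11,11)=1
t=12: g(12,-4)=275 g(12,-2)=726 g(12,0)=912 g(12,2)=791 g(12,4)=495 g(12,6)=220 g(12,8)=66 g(12,10)=12 g(12,12)=1
t=13: g(13,-3)=1001 g(13,-1)=1638 g(13,1)=1703 g(13,3)=1286 g(13,5)=715 g(13,7)=286 g(13,9)=78 g(13,11)=13 g(13,13)=1
t=14: g(14,-4)=1001 g(14,-2)=2639 g(14,0)=3341 g(14,2)=2989 g(14,4)=2001 g(14,6)=1001 g(14,8)=364 g(14,10)=91 g(14,12)=14 g(14,14)=1
t=15: g(15,-3)=3640 g(15,-1)=5980 g(15,1)=6330 g(15,3)=4990 g(15,5)=3002 g(15,7)=1365 g(15,9)=455 g(15,11)=105 g(15,13)=15 g(15,15)=1
t=16: g(16,-4)=3640 g(16,-2)=9620 g(16,0)=12310 g(16,2)=11320 g(16,4)=7992 g(16,6)=4367 g(16,8)=1820 g(16,10)=560 g(16,12)=120 g(16,14)=16 g(16,16)=1
t=17: g(17,-3)=13260 g(17,-1)=21930 g(17,1)=23630 g(17,3)=19312 g(17,5)=12359 g(17,7)=6187 g(17,9)=2380 g(17,11)=680 g(17,13)=136 g(17,15)=17 g(17,17)=1
t=18: g(18,-4)=13260 g(18,-2)=35190 g(18,0)=45560 g(18,2)=42942 g(18,4)=31671 g(18,6)=18546 g(18,8)=8567 g(18,10)=3060 g(18,12)=816 g(18,14)=153 g(18,16)=18 g(18,18)=1
t=19: g(19,-3)=48450 g(19,-1)=80750 g(19,1)=88502 g(19,3)=74613 g(19,5)=50217 g(19,7)=27113 g(19,9)=11627 g(19,11)=3876 g(19,13)=969 g(19,15)=171 g(19,17)=19 g(19,19)=1
t=20: g(20,-4)=48450 g(20,-2)=129200 g(20,0)=169252 g(20,2)=163115 g(20,4)=124830 g(20,6)=77330 g(20,8)=38740 g(20,10)=15503 g(20,12)=4845 g(20,14)=1140 g(20,16)=190 g(20,18)=20 g(20,20)=1
t=21: g(21,-3)=177650 g(21,-1)=298452 g(21,1)=332367 g(21,3)=287945 g(21,5)=202160 g(21,7)=116070 g(21,9)=54243 g(21,11)=20348 g(21,13)=5985 g(21,15)=1330 g(21,17)=210 g(21,19)=21 g(21,21)=1
t=22: g(22,-4)=177650 g(22,-2)=476102 g(22,0)=630819 g(22,2)=620312 g(22,4)=490105 g(22,6)=318230 g(22,8)=170313 g(22,10)=74591 g(22,12)=26333 g(22,14)=7315 g(22,16)=1540 g(22,18)=231 g(22,20)=22 g(22,22)=1
t=23: g(23,-3)=653752 g(23,-1)=1106921 g(23,1)=1251131 g(23,3)=1110417 g(23,5)=808335 g(23,7)=488543 g(23,9)=244904 g(23,11)=100924 g(23,13)=33648 g(23,15)=8855 g(23,17)=1771 g(23,19)=253 g(23,21)=23 g(23,23)=1
t=24: g(24,-4)=653752 g(24,-2)=1760673 g(24,0)=2358052 g(24,2)=2361548 g(24,4)=1918752 g(24,6)=1296878 g(24,8)=733447 g(24,10)=345828 g(24,12)=134572 g(24,14)=42503 g(24,16)=10626 g(24,18)=2024 g(24,20)=276 g(24,22)=24 g(24,24)=1
Paths never hitting -5: Σ_s g(24,s) = 11618956
Paths hitting -5: 2^24 - 11618956 = 5158260
P = 5158260/16777216 = 1289565/4194304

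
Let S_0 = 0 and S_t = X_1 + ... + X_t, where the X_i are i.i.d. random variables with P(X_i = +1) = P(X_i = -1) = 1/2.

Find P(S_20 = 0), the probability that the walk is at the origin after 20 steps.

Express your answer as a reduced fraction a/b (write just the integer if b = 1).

Answer: 46189/262144

Derivation:
To return to 0 after 20 steps: need exactly 10 steps of +1 and 10 of -1.
Favorable paths: C(20,10) = 184756
Total paths: 2^20 = 1048576
P = 184756/1048576 = 46189/262144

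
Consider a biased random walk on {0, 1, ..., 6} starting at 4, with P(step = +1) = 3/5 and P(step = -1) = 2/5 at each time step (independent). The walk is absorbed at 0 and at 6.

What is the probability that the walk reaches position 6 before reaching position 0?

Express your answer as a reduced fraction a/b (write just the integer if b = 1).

Answer: 117/133

Derivation:
Biased walk: p = 3/5, q = 2/5, r = q/p = 2/3
Gambler's ruin: P(hit 6 before 0 | start at 4) = (1 - r^a)/(1 - r^N)
r^4 = 16/81; r^6 = 64/729
P = (1 - 16/81) / (1 - 64/729) = 65/81 / 665/729 = 117/133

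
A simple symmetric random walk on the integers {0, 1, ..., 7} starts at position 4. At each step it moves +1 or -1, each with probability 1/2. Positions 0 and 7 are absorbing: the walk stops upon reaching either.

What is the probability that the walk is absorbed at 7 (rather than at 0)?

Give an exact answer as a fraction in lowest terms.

Answer: 4/7

Derivation:
Symmetric walk (p = 1/2): the harmonic-function argument gives P(hit 7 before 0 | start at 4) = a/N.
P = 4/7 = 4/7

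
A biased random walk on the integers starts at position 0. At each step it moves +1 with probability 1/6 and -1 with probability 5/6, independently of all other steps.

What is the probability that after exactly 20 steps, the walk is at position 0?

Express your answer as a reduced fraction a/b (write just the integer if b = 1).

Answer: 451064453125/914039610015744

Derivation:
To be at 0 after 20 steps: need exactly 10 steps of +1 and 10 of -1.
Number of such sequences: C(20,10) = 184756
Each has probability (1/6)^10 · (5/6)^10 = 9765625/3656158440062976
P = 184756 · 9765625/3656158440062976 = 451064453125/914039610015744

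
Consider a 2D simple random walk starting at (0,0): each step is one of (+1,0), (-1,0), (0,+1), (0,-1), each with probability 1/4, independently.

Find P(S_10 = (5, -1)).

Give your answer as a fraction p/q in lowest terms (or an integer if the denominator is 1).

Answer: 675/131072

Derivation:
Let h be the number of horizontal steps (so 10-h are vertical). To end at (5,-1) need (h+5)/2 right-steps and ((10-h)-1)/2 up-steps.
Sum over h with 5 ≤ h ≤ 9, h ≡ 1 (mod 2), 10-h ≡ 1 (mod 2):
h=5: C(10,5)·C(5,5)·C(5,2) = 252·1·10 = 2520
h=7: C(10,7)·C(7,6)·C(3,1) = 120·7·3 = 2520
h=9: C(10,9)·C(9,7)·C(1,0) = 10·36·1 = 360
Total favorable: 5400
Total paths: 4^10 = 1048576
P = 5400/1048576 = 675/131072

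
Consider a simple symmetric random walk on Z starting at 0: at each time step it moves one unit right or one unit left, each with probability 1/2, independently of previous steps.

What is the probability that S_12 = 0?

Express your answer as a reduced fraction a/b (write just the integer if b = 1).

To return to 0 after 12 steps: need exactly 6 steps of +1 and 6 of -1.
Favorable paths: C(12,6) = 924
Total paths: 2^12 = 4096
P = 924/4096 = 231/1024

Answer: 231/1024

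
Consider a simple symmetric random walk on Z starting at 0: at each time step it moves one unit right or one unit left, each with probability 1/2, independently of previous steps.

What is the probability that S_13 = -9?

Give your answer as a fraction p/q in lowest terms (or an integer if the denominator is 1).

To reach position -9 after 13 steps: need 2 steps of +1 and 11 of -1.
Favorable paths: C(13,2) = 78
Total paths: 2^13 = 8192
P = 78/8192 = 39/4096

Answer: 39/4096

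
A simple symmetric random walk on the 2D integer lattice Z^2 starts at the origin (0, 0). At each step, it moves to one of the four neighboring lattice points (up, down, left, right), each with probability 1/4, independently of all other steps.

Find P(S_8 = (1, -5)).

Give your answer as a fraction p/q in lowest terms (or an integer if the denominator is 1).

Let h be the number of horizontal steps (so 8-h are vertical). To end at (1,-5) need (h+1)/2 right-steps and ((8-h)-5)/2 up-steps.
Sum over h with 1 ≤ h ≤ 3, h ≡ 1 (mod 2), 8-h ≡ 1 (mod 2):
h=1: C(8,1)·C(1,1)·C(7,1) = 8·1·7 = 56
h=3: C(8,3)·C(3,2)·C(5,0) = 56·3·1 = 168
Total favorable: 224
Total paths: 4^8 = 65536
P = 224/65536 = 7/2048

Answer: 7/2048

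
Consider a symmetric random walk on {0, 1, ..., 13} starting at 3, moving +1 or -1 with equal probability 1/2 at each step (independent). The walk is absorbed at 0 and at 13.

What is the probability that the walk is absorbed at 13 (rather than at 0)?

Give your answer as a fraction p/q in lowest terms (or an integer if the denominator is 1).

Symmetric walk (p = 1/2): the harmonic-function argument gives P(hit 13 before 0 | start at 3) = a/N.
P = 3/13 = 3/13

Answer: 3/13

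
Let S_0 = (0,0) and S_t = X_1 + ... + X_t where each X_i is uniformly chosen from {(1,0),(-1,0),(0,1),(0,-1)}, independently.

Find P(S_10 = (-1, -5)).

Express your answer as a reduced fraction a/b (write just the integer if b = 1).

Answer: 675/131072

Derivation:
Let h be the number of horizontal steps (so 10-h are vertical). To end at (-1,-5) need (h-1)/2 right-steps and ((10-h)-5)/2 up-steps.
Sum over h with 1 ≤ h ≤ 5, h ≡ 1 (mod 2), 10-h ≡ 1 (mod 2):
h=1: C(10,1)·C(1,0)·C(9,2) = 10·1·36 = 360
h=3: C(10,3)·C(3,1)·C(7,1) = 120·3·7 = 2520
h=5: C(10,5)·C(5,2)·C(5,0) = 252·10·1 = 2520
Total favorable: 5400
Total paths: 4^10 = 1048576
P = 5400/1048576 = 675/131072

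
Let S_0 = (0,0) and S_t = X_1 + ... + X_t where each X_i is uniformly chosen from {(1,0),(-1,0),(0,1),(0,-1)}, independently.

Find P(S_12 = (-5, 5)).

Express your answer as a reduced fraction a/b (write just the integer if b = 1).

Answer: 693/1048576

Derivation:
Let h be the number of horizontal steps (so 12-h are vertical). To end at (-5,5) need (h-5)/2 right-steps and ((12-h)+5)/2 up-steps.
Sum over h with 5 ≤ h ≤ 7, h ≡ 1 (mod 2), 12-h ≡ 1 (mod 2):
h=5: C(12,5)·C(5,0)·C(7,6) = 792·1·7 = 5544
h=7: C(12,7)·C(7,1)·C(5,5) = 792·7·1 = 5544
Total favorable: 11088
Total paths: 4^12 = 16777216
P = 11088/16777216 = 693/1048576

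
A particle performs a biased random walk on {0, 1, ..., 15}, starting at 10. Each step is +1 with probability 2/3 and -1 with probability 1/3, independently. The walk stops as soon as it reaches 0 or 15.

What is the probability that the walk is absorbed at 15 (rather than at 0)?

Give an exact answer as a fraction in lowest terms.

Answer: 1056/1057

Derivation:
Biased walk: p = 2/3, q = 1/3, r = q/p = 1/2
Gambler's ruin: P(hit 15 before 0 | start at 10) = (1 - r^a)/(1 - r^N)
r^10 = 1/1024; r^15 = 1/32768
P = (1 - 1/1024) / (1 - 1/32768) = 1023/1024 / 32767/32768 = 1056/1057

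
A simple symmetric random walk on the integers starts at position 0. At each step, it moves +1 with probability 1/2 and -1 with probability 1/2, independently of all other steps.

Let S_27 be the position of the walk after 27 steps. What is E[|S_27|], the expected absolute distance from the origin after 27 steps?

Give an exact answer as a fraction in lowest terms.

Answer: 35102025/8388608

Derivation:
S_27 takes values m ≡ 1 (mod 2) with |m| ≤ 27; P(S_27=m) = C(27,(27+m)/2)/2^27.
Total paths: 2^27 = 134217728
Distribution: P(S=-27)=1/134217728, P(S=-25)=27/134217728, P(S=-23)=351/134217728, P(S=-21)=2925/134217728, P(S=-19)=17550/134217728, P(S=-17)=80730/134217728, P(S=-15)=296010/134217728, P(S=-13)=888030/134217728, P(S=-11)=2220075/134217728, P(S=-9)=4686825/134217728, P(S=-7)=8436285/134217728, P(S=-5)=13037895/134217728, P(S=-3)=17383860/134217728, P(S=-1)=20058300/134217728, P(S=1)=20058300/134217728, P(S=3)=17383860/134217728, P(S=5)=13037895/134217728, P(S=7)=8436285/134217728, P(S=9)=4686825/134217728, P(S=11)=2220075/134217728, P(S=13)=888030/134217728, P(S=15)=296010/134217728, P(S=17)=80730/134217728, P(S=19)=17550/134217728, P(S=21)=2925/134217728, P(S=23)=351/134217728, P(S=25)=27/134217728, P(S=27)=1/134217728
E[|S_27|] = Σ_m |m|·P(S_27=m) = 561632400/134217728 = 35102025/8388608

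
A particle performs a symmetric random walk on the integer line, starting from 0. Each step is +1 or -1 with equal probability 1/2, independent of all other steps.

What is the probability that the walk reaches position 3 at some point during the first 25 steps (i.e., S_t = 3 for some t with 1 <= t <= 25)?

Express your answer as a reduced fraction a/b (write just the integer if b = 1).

Answer: 1168527/2097152

Derivation:
Count via complement. Let g(t,s) = #length-t paths at position s with S_1..S_t all ≠ 3.
g(t,s) = g(t-1,s-1) + g(t-1,s+1) for s ≠ 3; g(t,3) = 0.
t=0: g(0,0)=1
t=1: g(1,-1)=1 g(1,1)=1
t=2: g(2,-2)=1 g(2,0)=2 g(2,2)=1
t=3: g(3,-3)=1 g(3,-1)=3 g(3,1)=3
t=4: g(4,-4)=1 g(4,-2)=4 g(4,0)=6 g(4,2)=3
t=5: g(5,-5)=1 g(5,-3)=5 g(5,-1)=10 g(5,1)=9
t=6: g(6,-6)=1 g(6,-4)=6 g(6,-2)=15 g(6,0)=19 g(6,2)=9
t=7: g(7,-7)=1 g(7,-5)=7 g(7,-3)=21 g(7,-1)=34 g(7,1)=28
t=8: g(8,-8)=1 g(8,-6)=8 g(8,-4)=28 g(8,-2)=55 g(8,0)=62 g(8,2)=28
t=9: g(9,-9)=1 g(9,-7)=9 g(9,-5)=36 g(9,-3)=83 g(9,-1)=117 g(9,1)=90
t=10: g(10,-10)=1 g(10,-8)=10 g(10,-6)=45 g(10,-4)=119 g(10,-2)=200 g(10,0)=207 g(10,2)=90
t=11: g(11,-11)=1 g(11,-9)=11 g(11,-7)=55 g(11,-5)=164 g(11,-3)=319 g(11,-1)=407 g(11,1)=297
t=12: g(12,-12)=1 g(12,-10)=12 g(12,-8)=66 g(12,-6)=219 g(12,-4)=483 g(12,-2)=726 g(12,0)=704 g(12,2)=297
t=13: g(13,-13)=1 g(13,-11)=13 g(13,-9)=78 g(13,-7)=285 g(13,-5)=702 g(13,-3)=1209 g(13,-1)=1430 g(13,1)=1001
t=14: g(14,-14)=1 g(14,-12)=14 g(14,-10)=91 g(14,-8)=363 g(14,-6)=987 g(14,-4)=1911 g(14,-2)=2639 g(14,0)=2431 g(14,2)=1001
t=15: g(15,-15)=1 g(15,-13)=15 g(15,-11)=105 g(15,-9)=454 g(15,-7)=1350 g(15,-5)=2898 g(15,-3)=4550 g(15,-1)=5070 g(15,1)=3432
t=16: g(16,-16)=1 g(16,-14)=16 g(16,-12)=120 g(16,-10)=559 g(16,-8)=1804 g(16,-6)=4248 g(16,-4)=7448 g(16,-2)=9620 g(16,0)=8502 g(16,2)=3432
t=17: g(17,-17)=1 g(17,-15)=17 g(17,-13)=136 g(17,-11)=679 g(17,-9)=2363 g(17,-7)=6052 g(17,-5)=11696 g(17,-3)=17068 g(17,-1)=18122 g(17,1)=11934
t=18: g(18,-18)=1 g(18,-16)=18 g(18,-14)=153 g(18,-12)=815 g(18,-10)=3042 g(18,-8)=8415 g(18,-6)=17748 g(18,-4)=28764 g(18,-2)=35190 g(18,0)=30056 g(18,2)=11934
t=19: g(19,-19)=1 g(19,-17)=19 g(19,-15)=171 g(19,-13)=968 g(19,-11)=3857 g(19,-9)=11457 g(19,-7)=26163 g(19,-5)=46512 g(19,-3)=63954 g(19,-1)=65246 g(19,1)=41990
t=20: g(20,-20)=1 g(20,-18)=20 g(20,-16)=190 g(20,-14)=1139 g(20,-12)=4825 g(20,-10)=15314 g(20,-8)=37620 g(20,-6)=72675 g(20,-4)=110466 g(20,-2)=129200 g(20,0)=107236 g(20,2)=41990
t=21: g(21,-21)=1 g(21,-19)=21 g(21,-17)=210 g(21,-15)=1329 g(21,-13)=5964 g(21,-11)=20139 g(21,-9)=52934 g(21,-7)=110295 g(21,-5)=183141 g(21,-3)=239666 g(21,-1)=236436 g(21,1)=149226
t=22: g(22,-22)=1 g(22,-20)=22 g(22,-18)=231 g(22,-16)=1539 g(22,-14)=7293 g(22,-12)=26103 g(22,-10)=73073 g(22,-8)=163229 g(22,-6)=293436 g(22,-4)=422807 g(22,-2)=476102 g(22,0)=385662 g(22,2)=149226
t=23: g(23,-23)=1 g(23,-21)=23 g(23,-19)=253 g(23,-17)=1770 g(23,-15)=8832 g(23,-13)=33396 g(23,-11)=99176 g(23,-9)=236302 g(23,-7)=456665 g(23,-5)=716243 g(23,-3)=898909 g(23,-1)=861764 g(23,1)=534888
t=24: g(24,-24)=1 g(24,-22)=24 g(24,-20)=276 g(24,-18)=2023 g(24,-16)=10602 g(24,-14)=42228 g(24,-12)=132572 g(24,-10)=335478 g(24,-8)=692967 g(24,-6)=1172908 g(24,-4)=1615152 g(24,-2)=1760673 g(24,0)=1396652 g(24,2)=534888
t=25: g(25,-25)=1 g(25,-23)=25 g(25,-21)=300 g(25,-19)=2299 g(25,-17)=12625 g(25,-15)=52830 g(25,-13)=174800 g(25,-11)=468050 g(25,-9)=1028445 g(25,-7)=1865875 g(25,-5)=2788060 g(25,-3)=3375825 g(25,-1)=3157325 g(25,1)=1931540
Paths never hitting 3: Σ_s g(25,s) = 14858000
Paths hitting 3: 2^25 - 14858000 = 18696432
P = 18696432/33554432 = 1168527/2097152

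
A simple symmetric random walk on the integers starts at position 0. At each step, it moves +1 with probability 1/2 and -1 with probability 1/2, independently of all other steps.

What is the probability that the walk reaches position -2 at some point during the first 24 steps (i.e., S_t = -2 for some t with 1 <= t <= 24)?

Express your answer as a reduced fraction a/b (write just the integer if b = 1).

Count via complement. Let g(t,s) = #length-t paths at position s with S_1..S_t all ≠ -2.
g(t,s) = g(t-1,s-1) + g(t-1,s+1) for s ≠ -2; g(t,-2) = 0.
t=0: g(0,0)=1
t=1: g(1,-1)=1 g(1,1)=1
t=2: g(2,0)=2 g(2,2)=1
t=3: g(3,-1)=2 g(3,1)=3 g(3,3)=1
t=4: g(4,0)=5 g(4,2)=4 g(4,4)=1
t=5: g(5,-1)=5 g(5,1)=9 g(5,3)=5 g(5,5)=1
t=6: g(6,0)=14 g(6,2)=14 g(6,4)=6 g(6,6)=1
t=7: g(7,-1)=14 g(7,1)=28 g(7,3)=20 g(7,5)=7 g(7,7)=1
t=8: g(8,0)=42 g(8,2)=48 g(8,4)=27 g(8,6)=8 g(8,8)=1
t=9: g(9,-1)=42 g(9,1)=90 g(9,3)=75 g(9,5)=35 g(9,7)=9 g(9,9)=1
t=10: g(10,0)=132 g(10,2)=165 g(10,4)=110 g(10,6)=44 g(10,8)=10 g(10,10)=1
t=11: g(11,-1)=132 g(11,1)=297 g(11,3)=275 g(11,5)=154 g(11,7)=54 g(11,9)=11 g(11,11)=1
t=12: g(12,0)=429 g(12,2)=572 g(12,4)=429 g(12,6)=208 g(12,8)=65 g(12,10)=12 g(12,12)=1
t=13: g(13,-1)=429 g(13,1)=1001 g(13,3)=1001 g(13,5)=637 g(13,7)=273 g(13,9)=77 g(13,11)=13 g(13,13)=1
t=14: g(14,0)=1430 g(14,2)=2002 g(14,4)=1638 g(14,6)=910 g(14,8)=350 g(14,10)=90 g(14,12)=14 g(14,14)=1
t=15: g(15,-1)=1430 g(15,1)=3432 g(15,3)=3640 g(15,5)=2548 g(15,7)=1260 g(15,9)=440 g(15,11)=104 g(15,13)=15 g(15,15)=1
t=16: g(16,0)=4862 g(16,2)=7072 g(16,4)=6188 g(16,6)=3808 g(16,8)=1700 g(16,10)=544 g(16,12)=119 g(16,14)=16 g(16,16)=1
t=17: g(17,-1)=4862 g(17,1)=11934 g(17,3)=13260 g(17,5)=9996 g(17,7)=5508 g(17,9)=2244 g(17,11)=663 g(17,13)=135 g(17,15)=17 g(17,17)=1
t=18: g(18,0)=16796 g(18,2)=25194 g(18,4)=23256 g(18,6)=15504 g(18,8)=7752 g(18,10)=2907 g(18,12)=798 g(18,14)=152 g(18,16)=18 g(18,18)=1
t=19: g(19,-1)=16796 g(19,1)=41990 g(19,3)=48450 g(19,5)=38760 g(19,7)=23256 g(19,9)=10659 g(19,11)=3705 g(19,13)=950 g(19,15)=170 g(19,17)=19 g(19,19)=1
t=20: g(20,0)=58786 g(20,2)=90440 g(20,4)=87210 g(20,6)=62016 g(20,8)=33915 g(20,10)=14364 g(20,12)=4655 g(20,14)=1120 g(20,16)=189 g(20,18)=20 g(20,20)=1
t=21: g(21,-1)=58786 g(21,1)=149226 g(21,3)=177650 g(21,5)=149226 g(21,7)=95931 g(21,9)=48279 g(21,11)=19019 g(21,13)=5775 g(21,15)=1309 g(21,17)=209 g(21,19)=21 g(21,21)=1
t=22: g(22,0)=208012 g(22,2)=326876 g(22,4)=326876 g(22,6)=245157 g(22,8)=144210 g(22,10)=67298 g(22,12)=24794 g(22,14)=7084 g(22,16)=1518 g(22,18)=230 g(22,20)=22 g(22,22)=1
t=23: g(23,-1)=208012 g(23,1)=534888 g(23,3)=653752 g(23,5)=572033 g(23,7)=389367 g(23,9)=211508 g(23,11)=92092 g(23,13)=31878 g(23,15)=8602 g(23,17)=1748 g(23,19)=252 g(23,21)=23 g(23,23)=1
t=24: g(24,0)=742900 g(24,2)=1188640 g(24,4)=1225785 g(24,6)=961400 g(24,8)=600875 g(24,10)=303600 g(24,12)=123970 g(24,14)=40480 g(24,16)=10350 g(24,18)=2000 g(24,20)=275 g(24,22)=24 g(24,24)=1
Paths never hitting -2: Σ_s g(24,s) = 5200300
Paths hitting -2: 2^24 - 5200300 = 11576916
P = 11576916/16777216 = 2894229/4194304

Answer: 2894229/4194304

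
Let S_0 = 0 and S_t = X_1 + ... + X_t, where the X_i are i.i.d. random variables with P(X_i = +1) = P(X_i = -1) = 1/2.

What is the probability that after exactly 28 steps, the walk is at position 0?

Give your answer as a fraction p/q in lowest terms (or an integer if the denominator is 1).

Answer: 5014575/33554432

Derivation:
To return to 0 after 28 steps: need exactly 14 steps of +1 and 14 of -1.
Favorable paths: C(28,14) = 40116600
Total paths: 2^28 = 268435456
P = 40116600/268435456 = 5014575/33554432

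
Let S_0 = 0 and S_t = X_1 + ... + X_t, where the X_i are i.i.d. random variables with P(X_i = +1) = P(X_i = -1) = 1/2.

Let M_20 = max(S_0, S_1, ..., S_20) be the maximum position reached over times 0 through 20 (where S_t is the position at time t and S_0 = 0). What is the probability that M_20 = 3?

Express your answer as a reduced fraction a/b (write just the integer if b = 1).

Answer: 62985/524288

Derivation:
Let M_20 = max(S_0,...,S_20). Use the reflection principle: for j ≥ 1, #{paths with M_20 ≥ j} = #{S_20 ≥ j} + #{S_20 ≥ j+1}.
By reflection, #{M_20 ≥ 3} = #{S_20 ≥ 3} + #{S_20 ≥ 4} = 263950 + 263950 = 527900.
#{M_20 ≥ 4} = #{S_20 ≥ 4} + #{S_20 ≥ 5} = 263950 + 137980 = 401930.
#{M_20 = 3} = 527900 - 401930 = 125970.
P(M_20 = 3) = 125970/1048576 = 62985/524288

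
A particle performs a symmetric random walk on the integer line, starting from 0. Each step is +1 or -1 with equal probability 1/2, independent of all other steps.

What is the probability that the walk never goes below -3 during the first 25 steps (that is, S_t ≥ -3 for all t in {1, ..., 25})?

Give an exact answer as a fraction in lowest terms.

Answer: 2414425/4194304

Derivation:
Let f(t,s) = #length-t paths at position s with S_1..S_t all ≥ -3.
f(t,s) = f(t-1,s-1) + f(t-1,s+1) for s ≥ -3; f(t,s) = 0 for s < -3.
t=0: f(0,0)=1
t=1: f(1,-1)=1 f(1,1)=1
t=2: f(2,-2)=1 f(2,0)=2 f(2,2)=1
t=3: f(3,-3)=1 f(3,-1)=3 f(3,1)=3 f(3,3)=1
t=4: f(4,-2)=4 f(4,0)=6 f(4,2)=4 f(4,4)=1
t=5: f(5,-3)=4 f(5,-1)=10 f(5,1)=10 f(5,3)=5 f(5,5)=1
t=6: f(6,-2)=14 f(6,0)=20 f(6,2)=15 f(6,4)=6 f(6,6)=1
t=7: f(7,-3)=14 f(7,-1)=34 f(7,1)=35 f(7,3)=21 f(7,5)=7 f(7,7)=1
t=8: f(8,-2)=48 f(8,0)=69 f(8,2)=56 f(8,4)=28 f(8,6)=8 f(8,8)=1
t=9: f(9,-3)=48 f(9,-1)=117 f(9,1)=125 f(9,3)=84 f(9,5)=36 f(9,7)=9 f(9,9)=1
t=10: f(10,-2)=165 f(10,0)=242 f(10,2)=209 f(10,4)=120 f(10,6)=45 f(10,8)=10 f(10,10)=1
t=11: f(11,-3)=165 f(11,-1)=407 f(11,1)=451 f(11,3)=329 f(11,5)=165 f(11,7)=55 f(11,9)=11 f(11,11)=1
t=12: f(12,-2)=572 f(12,0)=858 f(12,2)=780 f(12,4)=494 f(12,6)=220 f(12,8)=66 f(12,10)=12 f(12,12)=1
t=13: f(13,-3)=572 f(13,-1)=1430 f(13,1)=1638 f(13,3)=1274 f(13,5)=714 f(13,7)=286 f(13,9)=78 f(13,11)=13 f(13,13)=1
t=14: f(14,-2)=2002 f(14,0)=3068 f(14,2)=2912 f(14,4)=1988 f(14,6)=1000 f(14,8)=364 f(14,10)=91 f(14,12)=14 f(14,14)=1
t=15: f(15,-3)=2002 f(15,-1)=5070 f(15,1)=5980 f(15,3)=4900 f(15,5)=2988 f(15,7)=1364 f(15,9)=455 f(15,11)=105 f(15,13)=15 f(15,15)=1
t=16: f(16,-2)=7072 f(16,0)=11050 f(16,2)=10880 f(16,4)=7888 f(16,6)=4352 f(16,8)=1819 f(16,10)=560 f(16,12)=120 f(16,14)=16 f(16,16)=1
t=17: f(17,-3)=7072 f(17,-1)=18122 f(17,1)=21930 f(17,3)=18768 f(17,5)=12240 f(17,7)=6171 f(17,9)=2379 f(17,11)=680 f(17,13)=136 f(17,15)=17 f(17,17)=1
t=18: f(18,-2)=25194 f(18,0)=40052 f(18,2)=40698 f(18,4)=31008 f(18,6)=18411 f(18,8)=8550 f(18,10)=3059 f(18,12)=816 f(18,14)=153 f(18,16)=18 f(18,18)=1
t=19: f(19,-3)=25194 f(19,-1)=65246 f(19,1)=80750 f(19,3)=71706 f(19,5)=49419 f(19,7)=26961 f(19,9)=11609 f(19,11)=3875 f(19,13)=969 f(19,15)=171 f(19,17)=19 f(19,19)=1
t=20: f(20,-2)=90440 f(20,0)=145996 f(20,2)=152456 f(20,4)=121125 f(20,6)=76380 f(20,8)=38570 f(20,10)=15484 f(20,12)=4844 f(20,14)=1140 f(20,16)=190 f(20,18)=20 f(20,20)=1
t=21: f(21,-3)=90440 f(21,-1)=236436 f(21,1)=298452 f(21,3)=273581 f(21,5)=197505 f(21,7)=114950 f(21,9)=54054 f(21,11)=20328 f(21,13)=5984 f(21,15)=1330 f(21,17)=210 f(21,19)=21 f(21,21)=1
t=22: f(22,-2)=326876 f(22,0)=534888 f(22,2)=572033 f(22,4)=471086 f(22,6)=312455 f(22,8)=169004 f(22,10)=74382 f(22,12)=26312 f(22,14)=7314 f(22,16)=1540 f(22,18)=231 f(22,20)=22 f(22,22)=1
t=23: f(23,-3)=326876 f(23,-1)=861764 f(23,1)=1106921 f(23,3)=1043119 f(23,5)=783541 f(23,7)=481459 f(23,9)=243386 f(23,11)=100694 f(23,13)=33626 f(23,15)=8854 f(23,17)=1771 f(23,19)=253 f(23,21)=23 f(23,23)=1
t=24: f(24,-2)=1188640 f(24,0)=1968685 f(24,2)=2150040 f(24,4)=1826660 f(24,6)=1265000 f(24,8)=724845 f(24,10)=344080 f(24,12)=134320 f(24,14)=42480 f(24,16)=10625 f(24,18)=2024 f(24,20)=276 f(24,22)=24 f(24,24)=1
t=25: f(25,-3)=1188640 f(25,-1)=3157325 f(25,1)=4118725 f(25,3)=3976700 f(25,5)=3091660 f(25,7)=1989845 f(25,9)=1068925 f(25,11)=478400 f(25,13)=176800 f(25,15)=53105 f(25,17)=12649 f(25,19)=2300 f(25,21)=300 f(25,23)=25 f(25,25)=1
Σ_s f(25,s) = 19315400
P = 19315400/33554432 = 2414425/4194304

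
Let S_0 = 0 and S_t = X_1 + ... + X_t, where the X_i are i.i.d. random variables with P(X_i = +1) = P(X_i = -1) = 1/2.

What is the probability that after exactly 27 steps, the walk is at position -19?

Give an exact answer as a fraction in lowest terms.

Answer: 8775/67108864

Derivation:
To reach position -19 after 27 steps: need 4 steps of +1 and 23 of -1.
Favorable paths: C(27,4) = 17550
Total paths: 2^27 = 134217728
P = 17550/134217728 = 8775/67108864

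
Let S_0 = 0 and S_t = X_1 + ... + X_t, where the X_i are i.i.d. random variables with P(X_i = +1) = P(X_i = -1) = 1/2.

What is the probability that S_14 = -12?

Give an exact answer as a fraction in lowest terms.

To reach position -12 after 14 steps: need 1 step of +1 and 13 of -1.
Favorable paths: C(14,1) = 14
Total paths: 2^14 = 16384
P = 14/16384 = 7/8192

Answer: 7/8192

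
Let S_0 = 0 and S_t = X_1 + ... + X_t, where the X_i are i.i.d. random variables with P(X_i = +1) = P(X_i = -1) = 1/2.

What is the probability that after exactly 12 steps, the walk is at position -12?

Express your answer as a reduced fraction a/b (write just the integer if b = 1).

To reach position -12 after 12 steps: need 0 steps of +1 and 12 of -1.
Favorable paths: C(12,0) = 1
Total paths: 2^12 = 4096
P = 1/4096 = 1/4096

Answer: 1/4096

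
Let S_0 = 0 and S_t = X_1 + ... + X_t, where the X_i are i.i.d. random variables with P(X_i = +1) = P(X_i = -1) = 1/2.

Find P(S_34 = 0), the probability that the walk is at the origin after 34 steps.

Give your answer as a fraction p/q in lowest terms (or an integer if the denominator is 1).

To return to 0 after 34 steps: need exactly 17 steps of +1 and 17 of -1.
Favorable paths: C(34,17) = 2333606220
Total paths: 2^34 = 17179869184
P = 2333606220/17179869184 = 583401555/4294967296

Answer: 583401555/4294967296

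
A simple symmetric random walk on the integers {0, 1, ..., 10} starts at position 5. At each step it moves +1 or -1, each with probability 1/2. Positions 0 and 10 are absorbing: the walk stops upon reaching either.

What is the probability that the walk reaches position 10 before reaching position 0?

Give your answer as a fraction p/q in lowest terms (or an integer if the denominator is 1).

Answer: 1/2

Derivation:
Symmetric walk (p = 1/2): the harmonic-function argument gives P(hit 10 before 0 | start at 5) = a/N.
P = 5/10 = 1/2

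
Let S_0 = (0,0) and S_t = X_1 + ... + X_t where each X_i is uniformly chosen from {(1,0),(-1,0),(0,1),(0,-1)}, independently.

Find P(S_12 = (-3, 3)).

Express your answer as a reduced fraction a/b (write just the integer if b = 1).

Let h be the number of horizontal steps (so 12-h are vertical). To end at (-3,3) need (h-3)/2 right-steps and ((12-h)+3)/2 up-steps.
Sum over h with 3 ≤ h ≤ 9, h ≡ 1 (mod 2), 12-h ≡ 1 (mod 2):
h=3: C(12,3)·C(3,0)·C(9,6) = 220·1·84 = 18480
h=5: C(12,5)·C(5,1)·C(7,5) = 792·5·21 = 83160
h=7: C(12,7)·C(7,2)·C(5,4) = 792·21·5 = 83160
h=9: C(12,9)·C(9,3)·C(3,3) = 220·84·1 = 18480
Total favorable: 203280
Total paths: 4^12 = 16777216
P = 203280/16777216 = 12705/1048576

Answer: 12705/1048576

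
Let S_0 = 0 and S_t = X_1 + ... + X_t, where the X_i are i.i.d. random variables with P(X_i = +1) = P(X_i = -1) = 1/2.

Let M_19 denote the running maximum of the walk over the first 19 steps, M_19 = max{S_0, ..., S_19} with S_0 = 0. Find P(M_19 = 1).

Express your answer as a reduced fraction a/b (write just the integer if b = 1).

Let M_19 = max(S_0,...,S_19). Use the reflection principle: for j ≥ 1, #{paths with M_19 ≥ j} = #{S_19 ≥ j} + #{S_19 ≥ j+1}.
By reflection, #{M_19 ≥ 1} = #{S_19 ≥ 1} + #{S_19 ≥ 2} = 262144 + 169766 = 431910.
#{M_19 ≥ 2} = #{S_19 ≥ 2} + #{S_19 ≥ 3} = 169766 + 169766 = 339532.
#{M_19 = 1} = 431910 - 339532 = 92378.
P(M_19 = 1) = 92378/524288 = 46189/262144

Answer: 46189/262144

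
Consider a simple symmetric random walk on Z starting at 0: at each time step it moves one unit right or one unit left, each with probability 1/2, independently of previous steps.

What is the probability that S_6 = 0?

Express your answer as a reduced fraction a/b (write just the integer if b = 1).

Answer: 5/16

Derivation:
To return to 0 after 6 steps: need exactly 3 steps of +1 and 3 of -1.
Favorable paths: C(6,3) = 20
Total paths: 2^6 = 64
P = 20/64 = 5/16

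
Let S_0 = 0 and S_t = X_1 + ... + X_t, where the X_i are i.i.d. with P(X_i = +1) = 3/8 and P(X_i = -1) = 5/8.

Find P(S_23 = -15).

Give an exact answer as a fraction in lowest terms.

To reach position -15 after 23 steps: need 4 steps of +1 and 19 steps of -1.
Number of such sequences: C(23,4) = 8855
Each has probability (3/8)^4 · (5/8)^19 = 1544952392578125/590295810358705651712
P = 8855 · 1544952392578125/590295810358705651712 = 13680553436279296875/590295810358705651712

Answer: 13680553436279296875/590295810358705651712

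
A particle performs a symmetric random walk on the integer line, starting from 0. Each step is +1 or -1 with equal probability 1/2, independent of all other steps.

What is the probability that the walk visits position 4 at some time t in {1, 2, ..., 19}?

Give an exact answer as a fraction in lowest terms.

Count via complement. Let g(t,s) = #length-t paths at position s with S_1..S_t all ≠ 4.
g(t,s) = g(t-1,s-1) + g(t-1,s+1) for s ≠ 4; g(t,4) = 0.
t=0: g(0,0)=1
t=1: g(1,-1)=1 g(1,1)=1
t=2: g(2,-2)=1 g(2,0)=2 g(2,2)=1
t=3: g(3,-3)=1 g(3,-1)=3 g(3,1)=3 g(3,3)=1
t=4: g(4,-4)=1 g(4,-2)=4 g(4,0)=6 g(4,2)=4
t=5: g(5,-5)=1 g(5,-3)=5 g(5,-1)=10 g(5,1)=10 g(5,3)=4
t=6: g(6,-6)=1 g(6,-4)=6 g(6,-2)=15 g(6,0)=20 g(6,2)=14
t=7: g(7,-7)=1 g(7,-5)=7 g(7,-3)=21 g(7,-1)=35 g(7,1)=34 g(7,3)=14
t=8: g(8,-8)=1 g(8,-6)=8 g(8,-4)=28 g(8,-2)=56 g(8,0)=69 g(8,2)=48
t=9: g(9,-9)=1 g(9,-7)=9 g(9,-5)=36 g(9,-3)=84 g(9,-1)=125 g(9,1)=117 g(9,3)=48
t=10: g(10,-10)=1 g(10,-8)=10 g(10,-6)=45 g(10,-4)=120 g(10,-2)=209 g(10,0)=242 g(10,2)=165
t=11: g(11,-11)=1 g(11,-9)=11 g(11,-7)=55 g(11,-5)=165 g(11,-3)=329 g(11,-1)=451 g(11,1)=407 g(11,3)=165
t=12: g(12,-12)=1 g(12,-10)=12 g(12,-8)=66 g(12,-6)=220 g(12,-4)=494 g(12,-2)=780 g(12,0)=858 g(12,2)=572
t=13: g(13,-13)=1 g(13,-11)=13 g(13,-9)=78 g(13,-7)=286 g(13,-5)=714 g(13,-3)=1274 g(13,-1)=1638 g(13,1)=1430 g(13,3)=572
t=14: g(14,-14)=1 g(14,-12)=14 g(14,-10)=91 g(14,-8)=364 g(14,-6)=1000 g(14,-4)=1988 g(14,-2)=2912 g(14,0)=3068 g(14,2)=2002
t=15: g(15,-15)=1 g(15,-13)=15 g(15,-11)=105 g(15,-9)=455 g(15,-7)=1364 g(15,-5)=2988 g(15,-3)=4900 g(15,-1)=5980 g(15,1)=5070 g(15,3)=2002
t=16: g(16,-16)=1 g(16,-14)=16 g(16,-12)=120 g(16,-10)=560 g(16,-8)=1819 g(16,-6)=4352 g(16,-4)=7888 g(16,-2)=10880 g(16,0)=11050 g(16,2)=7072
t=17: g(17,-17)=1 g(17,-15)=17 g(17,-13)=136 g(17,-11)=680 g(17,-9)=2379 g(17,-7)=6171 g(17,-5)=12240 g(17,-3)=18768 g(17,-1)=21930 g(17,1)=18122 g(17,3)=7072
t=18: g(18,-18)=1 g(18,-16)=18 g(18,-14)=153 g(18,-12)=816 g(18,-10)=3059 g(18,-8)=8550 g(18,-6)=18411 g(18,-4)=31008 g(18,-2)=40698 g(18,0)=40052 g(18,2)=25194
t=19: g(19,-19)=1 g(19,-17)=19 g(19,-15)=171 g(19,-13)=969 g(19,-11)=3875 g(19,-9)=11609 g(19,-7)=26961 g(19,-5)=49419 g(19,-3)=71706 g(19,-1)=80750 g(19,1)=65246 g(19,3)=25194
Paths never hitting 4: Σ_s g(19,s) = 335920
Paths hitting 4: 2^19 - 335920 = 188368
P = 188368/524288 = 11773/32768

Answer: 11773/32768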